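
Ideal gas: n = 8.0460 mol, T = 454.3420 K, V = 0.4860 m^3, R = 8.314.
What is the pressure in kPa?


P = nRT/V = 8.0460 * 8.314 * 454.3420 / 0.4860
= 30392.9555 / 0.4860 = 62536.9454 Pa = 62.5369 kPa

62.5369 kPa


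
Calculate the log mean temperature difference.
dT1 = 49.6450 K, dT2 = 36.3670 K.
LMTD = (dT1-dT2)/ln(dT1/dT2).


dT1/dT2 = 1.3651
ln(dT1/dT2) = 0.3112
LMTD = 13.2780 / 0.3112 = 42.6622 K

42.6622 K


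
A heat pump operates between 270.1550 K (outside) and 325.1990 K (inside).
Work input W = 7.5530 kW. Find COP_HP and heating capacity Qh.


COP = 325.1990 / 55.0440 = 5.9080
Qh = 5.9080 * 7.5530 = 44.6230 kW

COP = 5.9080, Qh = 44.6230 kW


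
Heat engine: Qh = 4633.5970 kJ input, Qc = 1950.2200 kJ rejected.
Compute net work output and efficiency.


W = 4633.5970 - 1950.2200 = 2683.3770 kJ
eta = 2683.3770 / 4633.5970 = 0.5791 = 57.9113%

W = 2683.3770 kJ, eta = 57.9113%


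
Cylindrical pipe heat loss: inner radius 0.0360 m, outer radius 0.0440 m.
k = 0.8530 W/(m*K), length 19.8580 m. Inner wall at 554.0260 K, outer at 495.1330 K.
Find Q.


dT = 58.8930 K
ln(ro/ri) = 0.2007
Q = 2*pi*0.8530*19.8580*58.8930 / 0.2007 = 31235.1883 W

31235.1883 W


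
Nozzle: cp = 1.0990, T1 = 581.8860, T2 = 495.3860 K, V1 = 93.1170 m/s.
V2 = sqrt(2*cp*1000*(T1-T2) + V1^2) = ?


dT = 86.5000 K
2*cp*1000*dT = 190127.0000
V1^2 = 8670.7757
V2 = sqrt(198797.7757) = 445.8674 m/s

445.8674 m/s


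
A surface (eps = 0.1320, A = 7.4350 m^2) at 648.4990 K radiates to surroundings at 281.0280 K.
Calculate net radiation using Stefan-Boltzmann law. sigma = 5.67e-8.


T^4 = 1.7686e+11
Tsurr^4 = 6.2373e+09
Q = 0.1320 * 5.67e-8 * 7.4350 * 1.7063e+11 = 9494.7298 W

9494.7298 W


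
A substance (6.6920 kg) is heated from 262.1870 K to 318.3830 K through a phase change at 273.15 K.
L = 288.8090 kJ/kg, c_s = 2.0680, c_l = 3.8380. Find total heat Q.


Q1 (sensible, solid) = 6.6920 * 2.0680 * 10.9630 = 151.7176 kJ
Q2 (latent) = 6.6920 * 288.8090 = 1932.7098 kJ
Q3 (sensible, liquid) = 6.6920 * 3.8380 * 45.2330 = 1161.7597 kJ
Q_total = 3246.1871 kJ

3246.1871 kJ


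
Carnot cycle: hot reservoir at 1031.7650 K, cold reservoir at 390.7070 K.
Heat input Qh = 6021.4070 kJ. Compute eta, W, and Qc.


eta = 1 - 390.7070/1031.7650 = 0.6213
W = 0.6213 * 6021.4070 = 3741.2309 kJ
Qc = 6021.4070 - 3741.2309 = 2280.1761 kJ

eta = 62.1322%, W = 3741.2309 kJ, Qc = 2280.1761 kJ


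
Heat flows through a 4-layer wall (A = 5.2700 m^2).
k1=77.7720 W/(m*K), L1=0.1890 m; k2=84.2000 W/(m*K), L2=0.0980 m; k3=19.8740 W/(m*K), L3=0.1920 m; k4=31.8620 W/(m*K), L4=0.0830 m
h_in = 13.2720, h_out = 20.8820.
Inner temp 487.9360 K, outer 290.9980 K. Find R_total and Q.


R_conv_in = 1/(13.2720*5.2700) = 0.0143
R_1 = 0.1890/(77.7720*5.2700) = 0.0005
R_2 = 0.0980/(84.2000*5.2700) = 0.0002
R_3 = 0.1920/(19.8740*5.2700) = 0.0018
R_4 = 0.0830/(31.8620*5.2700) = 0.0005
R_conv_out = 1/(20.8820*5.2700) = 0.0091
R_total = 0.0264 K/W
Q = 196.9380 / 0.0264 = 7461.5613 W

R_total = 0.0264 K/W, Q = 7461.5613 W


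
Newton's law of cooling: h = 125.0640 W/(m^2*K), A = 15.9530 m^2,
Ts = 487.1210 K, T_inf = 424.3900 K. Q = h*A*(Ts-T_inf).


dT = 62.7310 K
Q = 125.0640 * 15.9530 * 62.7310 = 125157.5032 W

125157.5032 W


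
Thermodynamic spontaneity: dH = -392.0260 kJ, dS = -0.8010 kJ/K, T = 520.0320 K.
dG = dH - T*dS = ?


T*dS = 520.0320 * -0.8010 = -416.5456 kJ
dG = -392.0260 + 416.5456 = 24.5196 kJ (non-spontaneous)

dG = 24.5196 kJ, non-spontaneous


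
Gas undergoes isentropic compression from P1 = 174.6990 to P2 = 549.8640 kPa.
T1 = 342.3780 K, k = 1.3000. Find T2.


(k-1)/k = 0.2308
(P2/P1)^exp = 1.3029
T2 = 342.3780 * 1.3029 = 446.0883 K

446.0883 K


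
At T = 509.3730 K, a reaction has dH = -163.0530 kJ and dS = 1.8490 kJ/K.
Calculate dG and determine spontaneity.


T*dS = 509.3730 * 1.8490 = 941.8307 kJ
dG = -163.0530 - 941.8307 = -1104.8837 kJ (spontaneous)

dG = -1104.8837 kJ, spontaneous


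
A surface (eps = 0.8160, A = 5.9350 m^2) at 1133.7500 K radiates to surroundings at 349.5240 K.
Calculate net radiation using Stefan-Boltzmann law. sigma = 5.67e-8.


T^4 = 1.6522e+12
Tsurr^4 = 1.4925e+10
Q = 0.8160 * 5.67e-8 * 5.9350 * 1.6373e+12 = 449595.8270 W

449595.8270 W


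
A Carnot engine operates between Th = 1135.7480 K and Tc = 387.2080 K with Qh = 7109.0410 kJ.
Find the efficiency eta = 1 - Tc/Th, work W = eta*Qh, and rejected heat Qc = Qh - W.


eta = 1 - 387.2080/1135.7480 = 0.6591
W = 0.6591 * 7109.0410 = 4685.3717 kJ
Qc = 7109.0410 - 4685.3717 = 2423.6693 kJ

eta = 65.9072%, W = 4685.3717 kJ, Qc = 2423.6693 kJ


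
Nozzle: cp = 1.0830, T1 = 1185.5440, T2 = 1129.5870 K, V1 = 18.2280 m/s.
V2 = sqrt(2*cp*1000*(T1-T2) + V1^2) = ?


dT = 55.9570 K
2*cp*1000*dT = 121202.8620
V1^2 = 332.2600
V2 = sqrt(121535.1220) = 348.6189 m/s

348.6189 m/s


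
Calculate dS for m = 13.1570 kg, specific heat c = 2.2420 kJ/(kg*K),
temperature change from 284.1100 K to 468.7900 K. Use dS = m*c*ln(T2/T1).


T2/T1 = 1.6500
ln(T2/T1) = 0.5008
dS = 13.1570 * 2.2420 * 0.5008 = 14.7724 kJ/K

14.7724 kJ/K


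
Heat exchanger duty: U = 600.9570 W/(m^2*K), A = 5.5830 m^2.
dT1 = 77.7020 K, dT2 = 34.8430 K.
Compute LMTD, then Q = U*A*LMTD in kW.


LMTD = 53.4382 K
Q = 600.9570 * 5.5830 * 53.4382 = 179292.9150 W = 179.2929 kW

179.2929 kW


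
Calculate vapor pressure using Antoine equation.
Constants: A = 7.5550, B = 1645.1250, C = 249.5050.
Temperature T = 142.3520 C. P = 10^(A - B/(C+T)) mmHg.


C+T = 391.8570
B/(C+T) = 4.1983
log10(P) = 7.5550 - 4.1983 = 3.3567
P = 10^3.3567 = 2273.6365 mmHg

2273.6365 mmHg


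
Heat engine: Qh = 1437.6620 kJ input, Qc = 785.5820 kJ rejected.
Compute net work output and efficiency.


W = 1437.6620 - 785.5820 = 652.0800 kJ
eta = 652.0800 / 1437.6620 = 0.4536 = 45.3570%

W = 652.0800 kJ, eta = 45.3570%


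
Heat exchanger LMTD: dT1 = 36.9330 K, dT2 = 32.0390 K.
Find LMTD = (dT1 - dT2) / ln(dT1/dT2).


dT1/dT2 = 1.1528
ln(dT1/dT2) = 0.1422
LMTD = 4.8940 / 0.1422 = 34.4280 K

34.4280 K


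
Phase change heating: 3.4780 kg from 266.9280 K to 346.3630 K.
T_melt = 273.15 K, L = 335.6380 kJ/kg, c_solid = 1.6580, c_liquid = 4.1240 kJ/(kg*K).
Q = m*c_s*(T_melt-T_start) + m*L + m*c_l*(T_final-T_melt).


Q1 (sensible, solid) = 3.4780 * 1.6580 * 6.2220 = 35.8793 kJ
Q2 (latent) = 3.4780 * 335.6380 = 1167.3490 kJ
Q3 (sensible, liquid) = 3.4780 * 4.1240 * 73.2130 = 1050.1140 kJ
Q_total = 2253.3422 kJ

2253.3422 kJ


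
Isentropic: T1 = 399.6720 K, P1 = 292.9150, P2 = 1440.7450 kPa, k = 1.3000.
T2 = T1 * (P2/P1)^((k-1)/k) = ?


(k-1)/k = 0.2308
(P2/P1)^exp = 1.4443
T2 = 399.6720 * 1.4443 = 577.2453 K

577.2453 K


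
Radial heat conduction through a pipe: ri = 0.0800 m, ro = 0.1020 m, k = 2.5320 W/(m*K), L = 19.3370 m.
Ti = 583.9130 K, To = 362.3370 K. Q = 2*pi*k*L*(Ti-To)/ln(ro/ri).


dT = 221.5760 K
ln(ro/ri) = 0.2429
Q = 2*pi*2.5320*19.3370*221.5760 / 0.2429 = 280572.6362 W

280572.6362 W


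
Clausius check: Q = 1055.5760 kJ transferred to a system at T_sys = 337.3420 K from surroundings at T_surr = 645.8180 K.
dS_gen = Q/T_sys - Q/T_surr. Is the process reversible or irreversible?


dS_sys = 1055.5760/337.3420 = 3.1291 kJ/K
dS_surr = -1055.5760/645.8180 = -1.6345 kJ/K
dS_gen = 3.1291 - 1.6345 = 1.4946 kJ/K (irreversible)

dS_gen = 1.4946 kJ/K, irreversible


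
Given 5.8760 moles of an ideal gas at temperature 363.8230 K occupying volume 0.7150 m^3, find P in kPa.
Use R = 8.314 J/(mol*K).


P = nRT/V = 5.8760 * 8.314 * 363.8230 / 0.7150
= 17773.8683 / 0.7150 = 24858.5571 Pa = 24.8586 kPa

24.8586 kPa


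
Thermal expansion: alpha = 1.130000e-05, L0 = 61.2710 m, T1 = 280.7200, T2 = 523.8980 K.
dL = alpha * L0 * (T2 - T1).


dT = 243.1780 K
dL = 1.130000e-05 * 61.2710 * 243.1780 = 0.168367 m
L_final = 61.439367 m

dL = 0.168367 m


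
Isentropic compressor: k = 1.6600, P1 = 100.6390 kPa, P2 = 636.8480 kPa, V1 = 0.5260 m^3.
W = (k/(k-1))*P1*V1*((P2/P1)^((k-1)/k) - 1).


(k-1)/k = 0.3976
(P2/P1)^exp = 2.0825
W = 2.5152 * 100.6390 * 0.5260 * (2.0825 - 1) = 144.1215 kJ

144.1215 kJ


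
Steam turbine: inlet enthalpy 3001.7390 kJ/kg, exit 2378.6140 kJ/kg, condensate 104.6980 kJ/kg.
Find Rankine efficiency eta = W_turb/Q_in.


W = 623.1250 kJ/kg
Q_in = 2897.0410 kJ/kg
eta = 0.2151 = 21.5090%

eta = 21.5090%


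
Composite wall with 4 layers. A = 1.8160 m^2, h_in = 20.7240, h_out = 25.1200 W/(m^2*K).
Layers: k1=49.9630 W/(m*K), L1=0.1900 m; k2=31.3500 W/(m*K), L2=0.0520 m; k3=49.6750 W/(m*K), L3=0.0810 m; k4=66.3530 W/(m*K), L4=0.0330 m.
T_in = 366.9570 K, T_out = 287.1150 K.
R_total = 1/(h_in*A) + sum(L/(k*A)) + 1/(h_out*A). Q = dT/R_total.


R_conv_in = 1/(20.7240*1.8160) = 0.0266
R_1 = 0.1900/(49.9630*1.8160) = 0.0021
R_2 = 0.0520/(31.3500*1.8160) = 0.0009
R_3 = 0.0810/(49.6750*1.8160) = 0.0009
R_4 = 0.0330/(66.3530*1.8160) = 0.0003
R_conv_out = 1/(25.1200*1.8160) = 0.0219
R_total = 0.0527 K/W
Q = 79.8420 / 0.0527 = 1515.8458 W

R_total = 0.0527 K/W, Q = 1515.8458 W


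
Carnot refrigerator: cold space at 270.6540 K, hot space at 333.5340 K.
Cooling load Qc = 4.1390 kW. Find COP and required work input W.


COP = 270.6540 / 62.8800 = 4.3043
W = 4.1390 / 4.3043 = 0.9616 kW

COP = 4.3043, W = 0.9616 kW


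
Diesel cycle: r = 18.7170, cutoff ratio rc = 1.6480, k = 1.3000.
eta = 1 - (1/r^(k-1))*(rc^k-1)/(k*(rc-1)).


r^(k-1) = 2.4081
rc^k = 1.9145
eta = 0.5492 = 54.9213%

54.9213%


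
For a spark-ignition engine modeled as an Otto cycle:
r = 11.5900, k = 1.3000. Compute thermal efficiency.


r^(k-1) = 2.0856
eta = 1 - 1/2.0856 = 0.5205 = 52.0515%

52.0515%


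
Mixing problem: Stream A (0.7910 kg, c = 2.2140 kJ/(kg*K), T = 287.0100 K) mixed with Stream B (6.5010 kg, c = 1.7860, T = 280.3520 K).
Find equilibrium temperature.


num = 3757.7402
den = 13.3621
Tf = 281.2246 K

281.2246 K


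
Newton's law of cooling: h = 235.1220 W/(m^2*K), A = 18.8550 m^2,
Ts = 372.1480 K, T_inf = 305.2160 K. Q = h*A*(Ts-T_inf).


dT = 66.9320 K
Q = 235.1220 * 18.8550 * 66.9320 = 296724.6364 W

296724.6364 W


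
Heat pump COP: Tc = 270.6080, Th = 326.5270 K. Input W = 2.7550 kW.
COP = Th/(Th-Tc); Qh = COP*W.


COP = 326.5270 / 55.9190 = 5.8393
Qh = 5.8393 * 2.7550 = 16.0872 kW

COP = 5.8393, Qh = 16.0872 kW


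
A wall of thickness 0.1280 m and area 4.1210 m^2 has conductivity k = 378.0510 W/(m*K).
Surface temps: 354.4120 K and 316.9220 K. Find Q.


dT = 37.4900 K
Q = 378.0510 * 4.1210 * 37.4900 / 0.1280 = 456308.4135 W

456308.4135 W


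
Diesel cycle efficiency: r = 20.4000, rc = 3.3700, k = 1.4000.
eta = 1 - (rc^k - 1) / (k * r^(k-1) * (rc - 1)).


r^(k-1) = 3.3408
rc^k = 5.4788
eta = 0.5960 = 59.5956%

59.5956%


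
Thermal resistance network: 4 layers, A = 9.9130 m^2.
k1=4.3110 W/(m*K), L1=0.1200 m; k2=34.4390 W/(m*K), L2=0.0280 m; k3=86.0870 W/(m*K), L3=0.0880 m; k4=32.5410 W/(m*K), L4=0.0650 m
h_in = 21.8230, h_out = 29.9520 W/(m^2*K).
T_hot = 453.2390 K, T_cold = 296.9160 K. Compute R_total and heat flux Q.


R_conv_in = 1/(21.8230*9.9130) = 0.0046
R_1 = 0.1200/(4.3110*9.9130) = 0.0028
R_2 = 0.0280/(34.4390*9.9130) = 8.2017e-05
R_3 = 0.0880/(86.0870*9.9130) = 0.0001
R_4 = 0.0650/(32.5410*9.9130) = 0.0002
R_conv_out = 1/(29.9520*9.9130) = 0.0034
R_total = 0.0112 K/W
Q = 156.3230 / 0.0112 = 13975.9316 W

R_total = 0.0112 K/W, Q = 13975.9316 W


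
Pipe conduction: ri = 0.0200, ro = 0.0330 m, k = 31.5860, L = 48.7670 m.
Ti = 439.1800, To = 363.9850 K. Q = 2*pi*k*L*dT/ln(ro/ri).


dT = 75.1950 K
ln(ro/ri) = 0.5008
Q = 2*pi*31.5860*48.7670*75.1950 / 0.5008 = 1453271.0213 W

1453271.0213 W


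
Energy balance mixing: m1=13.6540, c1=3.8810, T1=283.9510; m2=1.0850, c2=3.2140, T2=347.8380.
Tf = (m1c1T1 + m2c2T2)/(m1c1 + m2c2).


num = 16259.8740
den = 56.4784
Tf = 287.8956 K

287.8956 K


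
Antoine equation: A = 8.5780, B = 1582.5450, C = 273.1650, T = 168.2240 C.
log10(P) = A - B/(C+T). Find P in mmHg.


C+T = 441.3890
B/(C+T) = 3.5854
log10(P) = 8.5780 - 3.5854 = 4.9926
P = 10^4.9926 = 98316.2249 mmHg

98316.2249 mmHg


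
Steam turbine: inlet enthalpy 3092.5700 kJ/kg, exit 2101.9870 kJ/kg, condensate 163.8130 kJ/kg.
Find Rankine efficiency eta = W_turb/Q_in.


W = 990.5830 kJ/kg
Q_in = 2928.7570 kJ/kg
eta = 0.3382 = 33.8226%

eta = 33.8226%


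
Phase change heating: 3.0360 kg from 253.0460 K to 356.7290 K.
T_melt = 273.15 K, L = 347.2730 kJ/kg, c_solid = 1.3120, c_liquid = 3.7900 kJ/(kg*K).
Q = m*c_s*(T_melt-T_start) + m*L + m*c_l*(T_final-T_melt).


Q1 (sensible, solid) = 3.0360 * 1.3120 * 20.1040 = 80.0789 kJ
Q2 (latent) = 3.0360 * 347.2730 = 1054.3208 kJ
Q3 (sensible, liquid) = 3.0360 * 3.7900 * 83.5790 = 961.6967 kJ
Q_total = 2096.0965 kJ

2096.0965 kJ


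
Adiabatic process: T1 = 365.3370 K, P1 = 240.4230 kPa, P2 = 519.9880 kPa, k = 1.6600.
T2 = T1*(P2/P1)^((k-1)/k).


(k-1)/k = 0.3976
(P2/P1)^exp = 1.3589
T2 = 365.3370 * 1.3589 = 496.4703 K

496.4703 K


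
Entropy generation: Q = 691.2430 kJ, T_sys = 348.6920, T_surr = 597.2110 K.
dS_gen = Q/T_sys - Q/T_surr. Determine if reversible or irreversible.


dS_sys = 691.2430/348.6920 = 1.9824 kJ/K
dS_surr = -691.2430/597.2110 = -1.1575 kJ/K
dS_gen = 1.9824 - 1.1575 = 0.8249 kJ/K (irreversible)

dS_gen = 0.8249 kJ/K, irreversible


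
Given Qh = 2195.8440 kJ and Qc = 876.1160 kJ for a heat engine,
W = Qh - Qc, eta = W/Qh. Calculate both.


W = 2195.8440 - 876.1160 = 1319.7280 kJ
eta = 1319.7280 / 2195.8440 = 0.6010 = 60.1012%

W = 1319.7280 kJ, eta = 60.1012%


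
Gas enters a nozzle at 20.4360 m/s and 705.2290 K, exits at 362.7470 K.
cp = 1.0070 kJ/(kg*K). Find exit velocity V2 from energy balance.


dT = 342.4820 K
2*cp*1000*dT = 689758.7480
V1^2 = 417.6301
V2 = sqrt(690176.3781) = 830.7685 m/s

830.7685 m/s


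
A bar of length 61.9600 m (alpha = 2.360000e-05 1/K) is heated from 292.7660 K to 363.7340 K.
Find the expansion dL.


dT = 70.9680 K
dL = 2.360000e-05 * 61.9600 * 70.9680 = 0.103773 m
L_final = 62.063773 m

dL = 0.103773 m


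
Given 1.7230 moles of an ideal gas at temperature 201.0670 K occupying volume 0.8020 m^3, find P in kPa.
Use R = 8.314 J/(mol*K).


P = nRT/V = 1.7230 * 8.314 * 201.0670 / 0.8020
= 2880.2892 / 0.8020 = 3591.3830 Pa = 3.5914 kPa

3.5914 kPa


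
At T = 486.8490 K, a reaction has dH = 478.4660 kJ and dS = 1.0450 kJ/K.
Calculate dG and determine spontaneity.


T*dS = 486.8490 * 1.0450 = 508.7572 kJ
dG = 478.4660 - 508.7572 = -30.2912 kJ (spontaneous)

dG = -30.2912 kJ, spontaneous


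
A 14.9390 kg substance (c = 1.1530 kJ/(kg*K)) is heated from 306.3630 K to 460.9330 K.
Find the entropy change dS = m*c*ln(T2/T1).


T2/T1 = 1.5045
ln(T2/T1) = 0.4085
dS = 14.9390 * 1.1530 * 0.4085 = 7.0360 kJ/K

7.0360 kJ/K


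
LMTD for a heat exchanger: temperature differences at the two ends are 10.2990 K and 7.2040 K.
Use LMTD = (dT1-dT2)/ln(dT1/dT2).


dT1/dT2 = 1.4296
ln(dT1/dT2) = 0.3574
LMTD = 3.0950 / 0.3574 = 8.6595 K

8.6595 K


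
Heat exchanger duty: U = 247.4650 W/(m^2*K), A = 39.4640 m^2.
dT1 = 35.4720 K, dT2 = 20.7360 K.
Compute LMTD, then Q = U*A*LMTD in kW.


LMTD = 27.4479 K
Q = 247.4650 * 39.4640 * 27.4479 = 268054.7302 W = 268.0547 kW

268.0547 kW


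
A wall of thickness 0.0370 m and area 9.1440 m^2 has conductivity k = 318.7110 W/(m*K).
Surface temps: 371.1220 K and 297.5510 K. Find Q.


dT = 73.5710 K
Q = 318.7110 * 9.1440 * 73.5710 / 0.0370 = 5794796.7177 W

5794796.7177 W


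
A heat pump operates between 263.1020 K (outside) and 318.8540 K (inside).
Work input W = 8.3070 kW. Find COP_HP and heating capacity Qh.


COP = 318.8540 / 55.7520 = 5.7191
Qh = 5.7191 * 8.3070 = 47.5090 kW

COP = 5.7191, Qh = 47.5090 kW


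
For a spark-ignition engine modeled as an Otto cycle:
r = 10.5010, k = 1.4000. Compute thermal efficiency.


r^(k-1) = 2.5615
eta = 1 - 1/2.5615 = 0.6096 = 60.9602%

60.9602%


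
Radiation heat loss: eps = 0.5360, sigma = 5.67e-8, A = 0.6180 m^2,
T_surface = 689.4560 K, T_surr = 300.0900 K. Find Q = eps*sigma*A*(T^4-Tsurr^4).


T^4 = 2.2596e+11
Tsurr^4 = 8.1097e+09
Q = 0.5360 * 5.67e-8 * 0.6180 * 2.1785e+11 = 4091.5597 W

4091.5597 W


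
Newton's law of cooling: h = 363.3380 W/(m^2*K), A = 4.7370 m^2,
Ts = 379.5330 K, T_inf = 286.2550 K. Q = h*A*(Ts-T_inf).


dT = 93.2780 K
Q = 363.3380 * 4.7370 * 93.2780 = 160543.7606 W

160543.7606 W


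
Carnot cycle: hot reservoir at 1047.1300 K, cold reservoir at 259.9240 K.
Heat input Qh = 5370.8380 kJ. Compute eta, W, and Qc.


eta = 1 - 259.9240/1047.1300 = 0.7518
W = 0.7518 * 5370.8380 = 4037.6609 kJ
Qc = 5370.8380 - 4037.6609 = 1333.1771 kJ

eta = 75.1775%, W = 4037.6609 kJ, Qc = 1333.1771 kJ


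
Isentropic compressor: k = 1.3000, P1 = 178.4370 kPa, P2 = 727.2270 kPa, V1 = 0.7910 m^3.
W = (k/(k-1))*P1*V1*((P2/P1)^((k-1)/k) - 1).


(k-1)/k = 0.2308
(P2/P1)^exp = 1.3830
W = 4.3333 * 178.4370 * 0.7910 * (1.3830 - 1) = 234.2315 kJ

234.2315 kJ


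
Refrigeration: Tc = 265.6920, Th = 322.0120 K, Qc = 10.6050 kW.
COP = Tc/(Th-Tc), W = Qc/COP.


COP = 265.6920 / 56.3200 = 4.7175
W = 10.6050 / 4.7175 = 2.2480 kW

COP = 4.7175, W = 2.2480 kW


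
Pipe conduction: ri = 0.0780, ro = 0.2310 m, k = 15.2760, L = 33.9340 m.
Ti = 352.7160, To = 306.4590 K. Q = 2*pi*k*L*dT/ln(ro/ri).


dT = 46.2570 K
ln(ro/ri) = 1.0857
Q = 2*pi*15.2760*33.9340*46.2570 / 1.0857 = 138767.7815 W

138767.7815 W


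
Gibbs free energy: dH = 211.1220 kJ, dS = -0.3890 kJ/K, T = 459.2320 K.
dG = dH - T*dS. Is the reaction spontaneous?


T*dS = 459.2320 * -0.3890 = -178.6412 kJ
dG = 211.1220 + 178.6412 = 389.7632 kJ (non-spontaneous)

dG = 389.7632 kJ, non-spontaneous


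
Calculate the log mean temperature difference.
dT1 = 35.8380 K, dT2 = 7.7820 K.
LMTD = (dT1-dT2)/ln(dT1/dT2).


dT1/dT2 = 4.6052
ln(dT1/dT2) = 1.5272
LMTD = 28.0560 / 1.5272 = 18.3709 K

18.3709 K


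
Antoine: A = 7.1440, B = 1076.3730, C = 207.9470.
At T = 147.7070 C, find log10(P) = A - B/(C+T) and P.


C+T = 355.6540
B/(C+T) = 3.0265
log10(P) = 7.1440 - 3.0265 = 4.1175
P = 10^4.1175 = 13108.0741 mmHg

13108.0741 mmHg


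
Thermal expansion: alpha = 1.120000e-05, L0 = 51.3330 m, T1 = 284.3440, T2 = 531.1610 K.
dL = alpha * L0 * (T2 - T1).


dT = 246.8170 K
dL = 1.120000e-05 * 51.3330 * 246.8170 = 0.141902 m
L_final = 51.474902 m

dL = 0.141902 m


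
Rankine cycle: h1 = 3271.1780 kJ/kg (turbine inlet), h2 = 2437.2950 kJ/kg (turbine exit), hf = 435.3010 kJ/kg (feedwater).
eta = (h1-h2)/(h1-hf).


W = 833.8830 kJ/kg
Q_in = 2835.8770 kJ/kg
eta = 0.2940 = 29.4048%

eta = 29.4048%


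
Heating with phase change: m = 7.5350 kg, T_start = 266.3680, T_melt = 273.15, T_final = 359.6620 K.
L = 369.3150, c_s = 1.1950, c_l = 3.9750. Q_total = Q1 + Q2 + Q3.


Q1 (sensible, solid) = 7.5350 * 1.1950 * 6.7820 = 61.0673 kJ
Q2 (latent) = 7.5350 * 369.3150 = 2782.7885 kJ
Q3 (sensible, liquid) = 7.5350 * 3.9750 * 86.5120 = 2591.1750 kJ
Q_total = 5435.0308 kJ

5435.0308 kJ


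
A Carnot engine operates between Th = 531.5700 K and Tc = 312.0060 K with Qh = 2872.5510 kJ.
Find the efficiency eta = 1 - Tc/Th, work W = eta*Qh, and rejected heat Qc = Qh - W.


eta = 1 - 312.0060/531.5700 = 0.4130
W = 0.4130 * 2872.5510 = 1186.5018 kJ
Qc = 2872.5510 - 1186.5018 = 1686.0492 kJ

eta = 41.3048%, W = 1186.5018 kJ, Qc = 1686.0492 kJ


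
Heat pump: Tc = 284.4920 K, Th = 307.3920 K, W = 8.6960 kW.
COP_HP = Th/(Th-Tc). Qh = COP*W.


COP = 307.3920 / 22.9000 = 13.4232
Qh = 13.4232 * 8.6960 = 116.7284 kW

COP = 13.4232, Qh = 116.7284 kW


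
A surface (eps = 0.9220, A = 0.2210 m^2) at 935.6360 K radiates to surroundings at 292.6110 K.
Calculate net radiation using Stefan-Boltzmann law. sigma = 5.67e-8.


T^4 = 7.6635e+11
Tsurr^4 = 7.3310e+09
Q = 0.9220 * 5.67e-8 * 0.2210 * 7.5902e+11 = 8769.1893 W

8769.1893 W


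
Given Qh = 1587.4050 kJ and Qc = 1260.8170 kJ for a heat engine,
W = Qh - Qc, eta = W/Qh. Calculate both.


W = 1587.4050 - 1260.8170 = 326.5880 kJ
eta = 326.5880 / 1587.4050 = 0.2057 = 20.5737%

W = 326.5880 kJ, eta = 20.5737%


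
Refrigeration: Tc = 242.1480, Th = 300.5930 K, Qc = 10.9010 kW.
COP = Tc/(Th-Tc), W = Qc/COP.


COP = 242.1480 / 58.4450 = 4.1432
W = 10.9010 / 4.1432 = 2.6311 kW

COP = 4.1432, W = 2.6311 kW


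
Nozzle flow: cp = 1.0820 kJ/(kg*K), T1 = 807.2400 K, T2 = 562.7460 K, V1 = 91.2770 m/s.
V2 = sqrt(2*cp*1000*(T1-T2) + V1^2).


dT = 244.4940 K
2*cp*1000*dT = 529085.0160
V1^2 = 8331.4907
V2 = sqrt(537416.5067) = 733.0870 m/s

733.0870 m/s


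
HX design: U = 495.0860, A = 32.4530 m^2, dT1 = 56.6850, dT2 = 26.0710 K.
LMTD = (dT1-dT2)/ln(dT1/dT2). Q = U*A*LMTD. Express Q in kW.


LMTD = 39.4162 K
Q = 495.0860 * 32.4530 * 39.4162 = 633300.8543 W = 633.3009 kW

633.3009 kW


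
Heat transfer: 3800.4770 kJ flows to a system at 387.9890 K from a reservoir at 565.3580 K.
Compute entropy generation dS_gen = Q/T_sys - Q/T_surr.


dS_sys = 3800.4770/387.9890 = 9.7953 kJ/K
dS_surr = -3800.4770/565.3580 = -6.7222 kJ/K
dS_gen = 9.7953 - 6.7222 = 3.0731 kJ/K (irreversible)

dS_gen = 3.0731 kJ/K, irreversible


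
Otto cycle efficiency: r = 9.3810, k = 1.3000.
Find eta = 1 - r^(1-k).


r^(k-1) = 1.9574
eta = 1 - 1/1.9574 = 0.4891 = 48.9113%

48.9113%


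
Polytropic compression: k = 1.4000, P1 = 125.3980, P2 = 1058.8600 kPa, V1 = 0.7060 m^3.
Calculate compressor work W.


(k-1)/k = 0.2857
(P2/P1)^exp = 1.8396
W = 3.5000 * 125.3980 * 0.7060 * (1.8396 - 1) = 260.1632 kJ

260.1632 kJ


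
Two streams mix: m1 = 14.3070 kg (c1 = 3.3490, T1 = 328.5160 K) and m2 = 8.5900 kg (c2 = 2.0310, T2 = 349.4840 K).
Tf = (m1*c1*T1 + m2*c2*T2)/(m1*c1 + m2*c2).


num = 21837.7618
den = 65.3604
Tf = 334.1129 K

334.1129 K


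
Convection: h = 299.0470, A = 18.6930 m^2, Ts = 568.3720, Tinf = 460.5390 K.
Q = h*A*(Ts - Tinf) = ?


dT = 107.8330 K
Q = 299.0470 * 18.6930 * 107.8330 = 602795.6974 W

602795.6974 W


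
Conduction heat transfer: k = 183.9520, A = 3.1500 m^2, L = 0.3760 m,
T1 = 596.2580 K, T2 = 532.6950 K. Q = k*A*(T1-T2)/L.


dT = 63.5630 K
Q = 183.9520 * 3.1500 * 63.5630 / 0.3760 = 97956.1279 W

97956.1279 W


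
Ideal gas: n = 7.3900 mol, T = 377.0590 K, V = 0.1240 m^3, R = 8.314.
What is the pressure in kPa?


P = nRT/V = 7.3900 * 8.314 * 377.0590 / 0.1240
= 23166.6784 / 0.1240 = 186828.0517 Pa = 186.8281 kPa

186.8281 kPa


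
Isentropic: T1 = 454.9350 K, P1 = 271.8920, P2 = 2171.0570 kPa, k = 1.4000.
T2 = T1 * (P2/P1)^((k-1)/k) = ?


(k-1)/k = 0.2857
(P2/P1)^exp = 1.8105
T2 = 454.9350 * 1.8105 = 823.6490 K

823.6490 K


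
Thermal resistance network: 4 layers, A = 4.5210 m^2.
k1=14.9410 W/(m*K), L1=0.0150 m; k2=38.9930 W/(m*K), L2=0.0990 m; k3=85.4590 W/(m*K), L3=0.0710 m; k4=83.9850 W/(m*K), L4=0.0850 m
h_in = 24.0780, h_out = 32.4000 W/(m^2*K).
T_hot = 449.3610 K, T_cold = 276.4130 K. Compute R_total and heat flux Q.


R_conv_in = 1/(24.0780*4.5210) = 0.0092
R_1 = 0.0150/(14.9410*4.5210) = 0.0002
R_2 = 0.0990/(38.9930*4.5210) = 0.0006
R_3 = 0.0710/(85.4590*4.5210) = 0.0002
R_4 = 0.0850/(83.9850*4.5210) = 0.0002
R_conv_out = 1/(32.4000*4.5210) = 0.0068
R_total = 0.0172 K/W
Q = 172.9480 / 0.0172 = 10052.4732 W

R_total = 0.0172 K/W, Q = 10052.4732 W


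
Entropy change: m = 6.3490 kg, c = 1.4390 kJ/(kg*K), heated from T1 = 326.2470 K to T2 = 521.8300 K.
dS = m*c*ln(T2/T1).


T2/T1 = 1.5995
ln(T2/T1) = 0.4697
dS = 6.3490 * 1.4390 * 0.4697 = 4.2912 kJ/K

4.2912 kJ/K


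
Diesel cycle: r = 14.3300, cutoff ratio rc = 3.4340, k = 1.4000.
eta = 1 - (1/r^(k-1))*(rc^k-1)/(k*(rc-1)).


r^(k-1) = 2.9007
rc^k = 5.6250
eta = 0.5321 = 53.2090%

53.2090%


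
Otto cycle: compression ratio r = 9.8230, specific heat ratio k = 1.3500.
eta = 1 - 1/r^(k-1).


r^(k-1) = 2.2248
eta = 1 - 1/2.2248 = 0.5505 = 55.0516%

55.0516%


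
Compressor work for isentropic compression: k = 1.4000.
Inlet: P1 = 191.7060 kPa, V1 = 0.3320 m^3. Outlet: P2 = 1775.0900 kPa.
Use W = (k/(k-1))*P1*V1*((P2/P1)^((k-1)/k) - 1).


(k-1)/k = 0.2857
(P2/P1)^exp = 1.8887
W = 3.5000 * 191.7060 * 0.3320 * (1.8887 - 1) = 197.9729 kJ

197.9729 kJ


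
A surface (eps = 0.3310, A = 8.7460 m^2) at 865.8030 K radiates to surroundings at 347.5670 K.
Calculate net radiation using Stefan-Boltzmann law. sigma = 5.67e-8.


T^4 = 5.6192e+11
Tsurr^4 = 1.4593e+10
Q = 0.3310 * 5.67e-8 * 8.7460 * 5.4733e+11 = 89839.8562 W

89839.8562 W


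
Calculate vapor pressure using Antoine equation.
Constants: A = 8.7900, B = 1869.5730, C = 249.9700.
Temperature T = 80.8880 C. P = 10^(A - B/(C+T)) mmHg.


C+T = 330.8580
B/(C+T) = 5.6507
log10(P) = 8.7900 - 5.6507 = 3.1393
P = 10^3.1393 = 1378.2216 mmHg

1378.2216 mmHg


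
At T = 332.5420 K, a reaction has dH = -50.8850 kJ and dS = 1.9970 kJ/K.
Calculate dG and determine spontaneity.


T*dS = 332.5420 * 1.9970 = 664.0864 kJ
dG = -50.8850 - 664.0864 = -714.9714 kJ (spontaneous)

dG = -714.9714 kJ, spontaneous


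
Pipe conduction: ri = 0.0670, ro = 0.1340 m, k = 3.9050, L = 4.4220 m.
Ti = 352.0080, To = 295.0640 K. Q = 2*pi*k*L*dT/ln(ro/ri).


dT = 56.9440 K
ln(ro/ri) = 0.6931
Q = 2*pi*3.9050*4.4220*56.9440 / 0.6931 = 8913.3745 W

8913.3745 W


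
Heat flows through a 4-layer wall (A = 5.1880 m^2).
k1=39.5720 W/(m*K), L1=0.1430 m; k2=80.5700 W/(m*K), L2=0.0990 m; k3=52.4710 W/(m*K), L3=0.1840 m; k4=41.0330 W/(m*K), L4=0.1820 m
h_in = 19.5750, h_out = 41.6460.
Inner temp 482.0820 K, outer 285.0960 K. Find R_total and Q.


R_conv_in = 1/(19.5750*5.1880) = 0.0098
R_1 = 0.1430/(39.5720*5.1880) = 0.0007
R_2 = 0.0990/(80.5700*5.1880) = 0.0002
R_3 = 0.1840/(52.4710*5.1880) = 0.0007
R_4 = 0.1820/(41.0330*5.1880) = 0.0009
R_conv_out = 1/(41.6460*5.1880) = 0.0046
R_total = 0.0169 K/W
Q = 196.9860 / 0.0169 = 11628.8076 W

R_total = 0.0169 K/W, Q = 11628.8076 W


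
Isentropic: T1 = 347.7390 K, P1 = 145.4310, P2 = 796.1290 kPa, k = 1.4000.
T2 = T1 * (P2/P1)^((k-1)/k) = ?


(k-1)/k = 0.2857
(P2/P1)^exp = 1.6254
T2 = 347.7390 * 1.6254 = 565.2022 K

565.2022 K


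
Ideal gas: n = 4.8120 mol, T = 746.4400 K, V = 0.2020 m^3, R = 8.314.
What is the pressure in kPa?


P = nRT/V = 4.8120 * 8.314 * 746.4400 / 0.2020
= 29862.8012 / 0.2020 = 147835.6495 Pa = 147.8356 kPa

147.8356 kPa


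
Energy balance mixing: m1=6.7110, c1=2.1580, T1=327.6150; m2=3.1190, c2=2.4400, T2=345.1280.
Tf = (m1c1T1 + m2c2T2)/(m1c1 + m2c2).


num = 7371.1795
den = 22.0927
Tf = 333.6478 K

333.6478 K


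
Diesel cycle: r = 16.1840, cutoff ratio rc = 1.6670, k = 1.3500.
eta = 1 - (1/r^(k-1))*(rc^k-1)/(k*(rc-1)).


r^(k-1) = 2.6496
rc^k = 1.9935
eta = 0.5836 = 58.3589%

58.3589%


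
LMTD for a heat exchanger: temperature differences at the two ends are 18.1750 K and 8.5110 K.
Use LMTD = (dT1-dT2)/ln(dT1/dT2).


dT1/dT2 = 2.1355
ln(dT1/dT2) = 0.7587
LMTD = 9.6640 / 0.7587 = 12.7378 K

12.7378 K


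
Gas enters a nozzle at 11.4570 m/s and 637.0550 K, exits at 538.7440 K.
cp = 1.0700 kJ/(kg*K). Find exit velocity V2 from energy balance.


dT = 98.3110 K
2*cp*1000*dT = 210385.5400
V1^2 = 131.2628
V2 = sqrt(210516.8028) = 458.8211 m/s

458.8211 m/s


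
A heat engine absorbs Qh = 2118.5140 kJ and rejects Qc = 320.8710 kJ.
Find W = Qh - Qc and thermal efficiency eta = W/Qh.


W = 2118.5140 - 320.8710 = 1797.6430 kJ
eta = 1797.6430 / 2118.5140 = 0.8485 = 84.8540%

W = 1797.6430 kJ, eta = 84.8540%


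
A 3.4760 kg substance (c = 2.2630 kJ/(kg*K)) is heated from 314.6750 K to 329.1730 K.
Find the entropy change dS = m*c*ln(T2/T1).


T2/T1 = 1.0461
ln(T2/T1) = 0.0450
dS = 3.4760 * 2.2630 * 0.0450 = 0.3543 kJ/K

0.3543 kJ/K


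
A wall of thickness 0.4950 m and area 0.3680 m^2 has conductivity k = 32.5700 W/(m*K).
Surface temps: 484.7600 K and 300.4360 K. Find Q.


dT = 184.3240 K
Q = 32.5700 * 0.3680 * 184.3240 / 0.4950 = 4463.1580 W

4463.1580 W


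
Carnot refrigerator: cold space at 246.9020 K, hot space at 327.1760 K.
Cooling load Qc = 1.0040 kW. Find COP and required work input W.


COP = 246.9020 / 80.2740 = 3.0757
W = 1.0040 / 3.0757 = 0.3264 kW

COP = 3.0757, W = 0.3264 kW


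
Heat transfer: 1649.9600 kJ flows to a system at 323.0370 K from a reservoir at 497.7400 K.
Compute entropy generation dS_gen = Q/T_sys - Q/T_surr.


dS_sys = 1649.9600/323.0370 = 5.1077 kJ/K
dS_surr = -1649.9600/497.7400 = -3.3149 kJ/K
dS_gen = 5.1077 - 3.3149 = 1.7927 kJ/K (irreversible)

dS_gen = 1.7927 kJ/K, irreversible


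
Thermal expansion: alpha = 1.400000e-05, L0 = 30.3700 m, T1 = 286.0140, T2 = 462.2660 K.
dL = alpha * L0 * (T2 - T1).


dT = 176.2520 K
dL = 1.400000e-05 * 30.3700 * 176.2520 = 0.074939 m
L_final = 30.444939 m

dL = 0.074939 m


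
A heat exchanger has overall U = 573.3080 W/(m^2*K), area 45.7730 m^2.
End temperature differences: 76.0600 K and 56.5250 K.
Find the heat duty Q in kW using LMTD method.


LMTD = 65.8100 K
Q = 573.3080 * 45.7730 * 65.8100 = 1726987.2309 W = 1726.9872 kW

1726.9872 kW


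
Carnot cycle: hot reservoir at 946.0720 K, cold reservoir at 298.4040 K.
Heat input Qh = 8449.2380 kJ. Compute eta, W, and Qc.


eta = 1 - 298.4040/946.0720 = 0.6846
W = 0.6846 * 8449.2380 = 5784.2332 kJ
Qc = 8449.2380 - 5784.2332 = 2665.0048 kJ

eta = 68.4586%, W = 5784.2332 kJ, Qc = 2665.0048 kJ


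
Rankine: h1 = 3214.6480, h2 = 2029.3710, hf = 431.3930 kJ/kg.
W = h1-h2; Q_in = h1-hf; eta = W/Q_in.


W = 1185.2770 kJ/kg
Q_in = 2783.2550 kJ/kg
eta = 0.4259 = 42.5860%

eta = 42.5860%


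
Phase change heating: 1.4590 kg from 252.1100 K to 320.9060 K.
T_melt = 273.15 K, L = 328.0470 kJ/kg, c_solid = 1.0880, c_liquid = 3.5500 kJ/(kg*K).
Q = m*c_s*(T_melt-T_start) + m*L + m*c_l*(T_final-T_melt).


Q1 (sensible, solid) = 1.4590 * 1.0880 * 21.0400 = 33.3987 kJ
Q2 (latent) = 1.4590 * 328.0470 = 478.6206 kJ
Q3 (sensible, liquid) = 1.4590 * 3.5500 * 47.7560 = 247.3498 kJ
Q_total = 759.3691 kJ

759.3691 kJ


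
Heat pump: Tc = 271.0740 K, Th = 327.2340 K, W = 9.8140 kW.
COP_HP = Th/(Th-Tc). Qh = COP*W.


COP = 327.2340 / 56.1600 = 5.8268
Qh = 5.8268 * 9.8140 = 57.1844 kW

COP = 5.8268, Qh = 57.1844 kW


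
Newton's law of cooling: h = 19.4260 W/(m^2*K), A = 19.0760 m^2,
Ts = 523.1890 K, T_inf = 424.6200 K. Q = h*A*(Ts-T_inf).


dT = 98.5690 K
Q = 19.4260 * 19.0760 * 98.5690 = 36526.7514 W

36526.7514 W


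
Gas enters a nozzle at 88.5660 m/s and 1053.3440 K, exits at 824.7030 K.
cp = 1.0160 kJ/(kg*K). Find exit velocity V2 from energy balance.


dT = 228.6410 K
2*cp*1000*dT = 464598.5120
V1^2 = 7843.9364
V2 = sqrt(472442.4484) = 687.3445 m/s

687.3445 m/s


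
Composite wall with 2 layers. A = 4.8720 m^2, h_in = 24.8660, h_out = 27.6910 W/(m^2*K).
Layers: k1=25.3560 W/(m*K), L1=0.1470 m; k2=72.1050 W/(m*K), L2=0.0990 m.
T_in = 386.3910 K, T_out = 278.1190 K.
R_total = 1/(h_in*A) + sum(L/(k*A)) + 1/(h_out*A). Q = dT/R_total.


R_conv_in = 1/(24.8660*4.8720) = 0.0083
R_1 = 0.1470/(25.3560*4.8720) = 0.0012
R_2 = 0.0990/(72.1050*4.8720) = 0.0003
R_conv_out = 1/(27.6910*4.8720) = 0.0074
R_total = 0.0171 K/W
Q = 108.2720 / 0.0171 = 6317.4692 W

R_total = 0.0171 K/W, Q = 6317.4692 W


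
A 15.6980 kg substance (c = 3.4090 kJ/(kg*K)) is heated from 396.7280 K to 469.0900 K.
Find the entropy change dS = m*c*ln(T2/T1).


T2/T1 = 1.1824
ln(T2/T1) = 0.1675
dS = 15.6980 * 3.4090 * 0.1675 = 8.9660 kJ/K

8.9660 kJ/K


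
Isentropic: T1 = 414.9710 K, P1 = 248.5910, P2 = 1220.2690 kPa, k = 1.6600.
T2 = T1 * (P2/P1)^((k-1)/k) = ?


(k-1)/k = 0.3976
(P2/P1)^exp = 1.8824
T2 = 414.9710 * 1.8824 = 781.1615 K

781.1615 K


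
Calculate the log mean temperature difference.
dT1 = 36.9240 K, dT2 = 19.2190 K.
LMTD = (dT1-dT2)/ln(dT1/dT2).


dT1/dT2 = 1.9212
ln(dT1/dT2) = 0.6530
LMTD = 17.7050 / 0.6530 = 27.1149 K

27.1149 K


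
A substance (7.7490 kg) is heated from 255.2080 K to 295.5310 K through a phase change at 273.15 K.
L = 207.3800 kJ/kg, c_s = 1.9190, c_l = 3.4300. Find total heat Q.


Q1 (sensible, solid) = 7.7490 * 1.9190 * 17.9420 = 266.8035 kJ
Q2 (latent) = 7.7490 * 207.3800 = 1606.9876 kJ
Q3 (sensible, liquid) = 7.7490 * 3.4300 * 22.3810 = 594.8662 kJ
Q_total = 2468.6573 kJ

2468.6573 kJ


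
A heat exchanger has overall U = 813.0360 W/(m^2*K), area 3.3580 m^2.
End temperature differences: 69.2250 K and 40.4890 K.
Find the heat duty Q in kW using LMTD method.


LMTD = 53.5788 K
Q = 813.0360 * 3.3580 * 53.5788 = 146279.4390 W = 146.2794 kW

146.2794 kW


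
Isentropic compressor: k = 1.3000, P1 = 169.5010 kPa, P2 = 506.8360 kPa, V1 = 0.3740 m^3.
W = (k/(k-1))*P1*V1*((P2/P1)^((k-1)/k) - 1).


(k-1)/k = 0.2308
(P2/P1)^exp = 1.2876
W = 4.3333 * 169.5010 * 0.3740 * (1.2876 - 1) = 79.0009 kJ

79.0009 kJ


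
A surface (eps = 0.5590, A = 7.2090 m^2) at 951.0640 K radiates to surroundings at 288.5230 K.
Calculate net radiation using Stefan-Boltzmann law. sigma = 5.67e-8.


T^4 = 8.1816e+11
Tsurr^4 = 6.9298e+09
Q = 0.5590 * 5.67e-8 * 7.2090 * 8.1123e+11 = 185359.4483 W

185359.4483 W


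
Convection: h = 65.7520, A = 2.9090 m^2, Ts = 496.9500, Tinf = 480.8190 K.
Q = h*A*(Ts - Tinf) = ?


dT = 16.1310 K
Q = 65.7520 * 2.9090 * 16.1310 = 3085.4178 W

3085.4178 W


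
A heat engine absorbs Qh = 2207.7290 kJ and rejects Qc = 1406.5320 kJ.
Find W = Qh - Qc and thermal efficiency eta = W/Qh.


W = 2207.7290 - 1406.5320 = 801.1970 kJ
eta = 801.1970 / 2207.7290 = 0.3629 = 36.2906%

W = 801.1970 kJ, eta = 36.2906%


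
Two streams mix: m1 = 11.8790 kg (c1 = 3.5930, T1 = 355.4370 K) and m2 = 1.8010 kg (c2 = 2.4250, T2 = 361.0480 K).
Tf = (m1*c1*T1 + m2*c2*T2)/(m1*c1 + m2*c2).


num = 16747.3445
den = 47.0487
Tf = 355.9579 K

355.9579 K


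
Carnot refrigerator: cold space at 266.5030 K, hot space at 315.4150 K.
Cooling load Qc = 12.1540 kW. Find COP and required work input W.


COP = 266.5030 / 48.9120 = 5.4486
W = 12.1540 / 5.4486 = 2.2307 kW

COP = 5.4486, W = 2.2307 kW


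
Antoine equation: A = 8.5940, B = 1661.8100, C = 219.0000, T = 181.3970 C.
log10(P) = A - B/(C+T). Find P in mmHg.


C+T = 400.3970
B/(C+T) = 4.1504
log10(P) = 8.5940 - 4.1504 = 4.4436
P = 10^4.4436 = 27771.1764 mmHg

27771.1764 mmHg


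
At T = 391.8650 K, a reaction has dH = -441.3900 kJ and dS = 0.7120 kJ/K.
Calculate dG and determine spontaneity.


T*dS = 391.8650 * 0.7120 = 279.0079 kJ
dG = -441.3900 - 279.0079 = -720.3979 kJ (spontaneous)

dG = -720.3979 kJ, spontaneous


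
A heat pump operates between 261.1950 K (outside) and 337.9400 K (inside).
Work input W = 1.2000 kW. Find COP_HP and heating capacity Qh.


COP = 337.9400 / 76.7450 = 4.4034
Qh = 4.4034 * 1.2000 = 5.2841 kW

COP = 4.4034, Qh = 5.2841 kW


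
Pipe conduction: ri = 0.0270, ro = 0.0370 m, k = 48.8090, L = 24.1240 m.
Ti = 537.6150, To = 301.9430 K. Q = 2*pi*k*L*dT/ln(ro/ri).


dT = 235.6720 K
ln(ro/ri) = 0.3151
Q = 2*pi*48.8090*24.1240*235.6720 / 0.3151 = 5533689.7444 W

5533689.7444 W


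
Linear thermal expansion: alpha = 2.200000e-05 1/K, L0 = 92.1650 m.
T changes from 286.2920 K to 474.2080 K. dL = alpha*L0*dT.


dT = 187.9160 K
dL = 2.200000e-05 * 92.1650 * 187.9160 = 0.381024 m
L_final = 92.546024 m

dL = 0.381024 m


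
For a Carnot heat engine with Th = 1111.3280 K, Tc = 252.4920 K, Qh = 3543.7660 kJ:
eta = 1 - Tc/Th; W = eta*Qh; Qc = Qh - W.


eta = 1 - 252.4920/1111.3280 = 0.7728
W = 0.7728 * 3543.7660 = 2738.6279 kJ
Qc = 3543.7660 - 2738.6279 = 805.1381 kJ

eta = 77.2802%, W = 2738.6279 kJ, Qc = 805.1381 kJ


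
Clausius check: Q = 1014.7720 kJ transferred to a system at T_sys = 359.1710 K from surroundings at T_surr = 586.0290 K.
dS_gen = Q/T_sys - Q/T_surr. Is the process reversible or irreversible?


dS_sys = 1014.7720/359.1710 = 2.8253 kJ/K
dS_surr = -1014.7720/586.0290 = -1.7316 kJ/K
dS_gen = 2.8253 - 1.7316 = 1.0937 kJ/K (irreversible)

dS_gen = 1.0937 kJ/K, irreversible


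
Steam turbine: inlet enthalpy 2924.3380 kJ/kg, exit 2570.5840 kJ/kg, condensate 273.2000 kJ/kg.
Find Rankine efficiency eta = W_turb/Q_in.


W = 353.7540 kJ/kg
Q_in = 2651.1380 kJ/kg
eta = 0.1334 = 13.3435%

eta = 13.3435%


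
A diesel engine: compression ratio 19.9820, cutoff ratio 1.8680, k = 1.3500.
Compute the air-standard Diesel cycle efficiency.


r^(k-1) = 2.8525
rc^k = 2.3247
eta = 0.6037 = 60.3698%

60.3698%


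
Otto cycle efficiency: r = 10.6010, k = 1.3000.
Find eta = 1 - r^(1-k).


r^(k-1) = 2.0305
eta = 1 - 1/2.0305 = 0.5075 = 50.7512%

50.7512%


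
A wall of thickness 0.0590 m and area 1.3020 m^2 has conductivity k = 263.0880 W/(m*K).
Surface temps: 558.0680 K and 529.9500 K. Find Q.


dT = 28.1180 K
Q = 263.0880 * 1.3020 * 28.1180 / 0.0590 = 163246.7104 W

163246.7104 W


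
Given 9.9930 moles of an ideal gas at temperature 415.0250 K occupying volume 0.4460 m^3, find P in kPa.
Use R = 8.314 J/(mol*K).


P = nRT/V = 9.9930 * 8.314 * 415.0250 / 0.4460
= 34481.0249 / 0.4460 = 77311.7150 Pa = 77.3117 kPa

77.3117 kPa


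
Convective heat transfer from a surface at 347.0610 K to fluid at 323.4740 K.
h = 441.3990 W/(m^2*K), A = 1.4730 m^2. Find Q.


dT = 23.5870 K
Q = 441.3990 * 1.4730 * 23.5870 = 15335.8128 W

15335.8128 W


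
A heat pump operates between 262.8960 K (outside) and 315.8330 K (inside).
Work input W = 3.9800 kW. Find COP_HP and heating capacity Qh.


COP = 315.8330 / 52.9370 = 5.9662
Qh = 5.9662 * 3.9800 = 23.7455 kW

COP = 5.9662, Qh = 23.7455 kW


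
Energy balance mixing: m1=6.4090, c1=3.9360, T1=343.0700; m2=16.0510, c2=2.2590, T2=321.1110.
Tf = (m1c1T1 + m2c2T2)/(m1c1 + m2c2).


num = 20297.4543
den = 61.4850
Tf = 330.1202 K

330.1202 K


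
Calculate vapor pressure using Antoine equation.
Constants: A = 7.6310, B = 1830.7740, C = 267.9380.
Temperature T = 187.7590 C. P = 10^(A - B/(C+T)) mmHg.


C+T = 455.6970
B/(C+T) = 4.0175
log10(P) = 7.6310 - 4.0175 = 3.6135
P = 10^3.6135 = 4106.5319 mmHg

4106.5319 mmHg


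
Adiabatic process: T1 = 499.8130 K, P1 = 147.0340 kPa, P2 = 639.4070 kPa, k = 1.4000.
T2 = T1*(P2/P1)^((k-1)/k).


(k-1)/k = 0.2857
(P2/P1)^exp = 1.5219
T2 = 499.8130 * 1.5219 = 760.6695 K

760.6695 K


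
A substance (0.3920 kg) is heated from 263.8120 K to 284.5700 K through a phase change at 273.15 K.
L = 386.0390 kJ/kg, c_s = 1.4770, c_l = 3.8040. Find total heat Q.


Q1 (sensible, solid) = 0.3920 * 1.4770 * 9.3380 = 5.4066 kJ
Q2 (latent) = 0.3920 * 386.0390 = 151.3273 kJ
Q3 (sensible, liquid) = 0.3920 * 3.8040 * 11.4200 = 17.0291 kJ
Q_total = 173.7630 kJ

173.7630 kJ


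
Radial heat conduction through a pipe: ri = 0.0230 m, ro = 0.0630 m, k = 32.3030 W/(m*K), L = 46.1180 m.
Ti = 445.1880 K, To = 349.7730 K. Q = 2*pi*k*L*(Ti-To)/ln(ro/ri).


dT = 95.4150 K
ln(ro/ri) = 1.0076
Q = 2*pi*32.3030*46.1180*95.4150 / 1.0076 = 886347.9124 W

886347.9124 W


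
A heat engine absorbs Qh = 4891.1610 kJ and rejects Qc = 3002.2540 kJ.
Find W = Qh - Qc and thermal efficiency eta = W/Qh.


W = 4891.1610 - 3002.2540 = 1888.9070 kJ
eta = 1888.9070 / 4891.1610 = 0.3862 = 38.6188%

W = 1888.9070 kJ, eta = 38.6188%


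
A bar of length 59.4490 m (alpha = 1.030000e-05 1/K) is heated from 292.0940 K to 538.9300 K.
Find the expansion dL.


dT = 246.8360 K
dL = 1.030000e-05 * 59.4490 * 246.8360 = 0.151144 m
L_final = 59.600144 m

dL = 0.151144 m


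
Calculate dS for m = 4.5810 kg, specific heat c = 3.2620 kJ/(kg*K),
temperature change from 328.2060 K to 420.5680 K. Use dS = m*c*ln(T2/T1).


T2/T1 = 1.2814
ln(T2/T1) = 0.2480
dS = 4.5810 * 3.2620 * 0.2480 = 3.7054 kJ/K

3.7054 kJ/K


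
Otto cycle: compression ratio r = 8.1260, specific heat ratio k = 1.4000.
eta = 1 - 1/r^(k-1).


r^(k-1) = 2.3118
eta = 1 - 1/2.3118 = 0.5674 = 56.7437%

56.7437%


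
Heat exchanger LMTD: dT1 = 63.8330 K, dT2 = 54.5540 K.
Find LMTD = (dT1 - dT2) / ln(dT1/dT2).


dT1/dT2 = 1.1701
ln(dT1/dT2) = 0.1571
LMTD = 9.2790 / 0.1571 = 59.0721 K

59.0721 K


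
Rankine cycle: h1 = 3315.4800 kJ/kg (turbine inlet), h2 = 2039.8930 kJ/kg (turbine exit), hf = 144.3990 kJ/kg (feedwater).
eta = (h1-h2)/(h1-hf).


W = 1275.5870 kJ/kg
Q_in = 3171.0810 kJ/kg
eta = 0.4023 = 40.2256%

eta = 40.2256%
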